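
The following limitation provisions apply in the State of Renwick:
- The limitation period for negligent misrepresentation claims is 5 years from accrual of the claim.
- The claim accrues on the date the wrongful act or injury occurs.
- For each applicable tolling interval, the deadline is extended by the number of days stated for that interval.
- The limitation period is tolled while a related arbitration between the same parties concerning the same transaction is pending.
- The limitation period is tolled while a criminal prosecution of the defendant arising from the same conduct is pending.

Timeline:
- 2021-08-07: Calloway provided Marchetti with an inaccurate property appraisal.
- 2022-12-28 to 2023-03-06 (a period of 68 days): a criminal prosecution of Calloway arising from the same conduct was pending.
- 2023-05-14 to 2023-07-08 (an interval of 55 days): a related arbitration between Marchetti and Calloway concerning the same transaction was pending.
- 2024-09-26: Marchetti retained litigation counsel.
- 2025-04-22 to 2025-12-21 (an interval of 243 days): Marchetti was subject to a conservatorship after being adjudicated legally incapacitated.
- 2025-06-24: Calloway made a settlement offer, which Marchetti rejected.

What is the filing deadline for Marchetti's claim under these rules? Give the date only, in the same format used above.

The limitation period began to run on 2021-08-07.
5 years from 2021-08-07 is 2026-08-07.
The period was tolled for 68 days by the pending criminal prosecution (2022-12-28 to 2023-03-06), pushing the deadline to 2026-10-14.
Because the pending related arbitration ran from 2023-05-14 to 2023-07-08, the deadline is extended by 55 days to 2026-12-08.
No stated provision tolls the period for the plaintiff's incapacity, so the interval from 2025-04-22 to 2025-12-21 has no effect on the deadline.
The other events in the timeline have no effect on the limitation period under the stated rules.

2026-12-08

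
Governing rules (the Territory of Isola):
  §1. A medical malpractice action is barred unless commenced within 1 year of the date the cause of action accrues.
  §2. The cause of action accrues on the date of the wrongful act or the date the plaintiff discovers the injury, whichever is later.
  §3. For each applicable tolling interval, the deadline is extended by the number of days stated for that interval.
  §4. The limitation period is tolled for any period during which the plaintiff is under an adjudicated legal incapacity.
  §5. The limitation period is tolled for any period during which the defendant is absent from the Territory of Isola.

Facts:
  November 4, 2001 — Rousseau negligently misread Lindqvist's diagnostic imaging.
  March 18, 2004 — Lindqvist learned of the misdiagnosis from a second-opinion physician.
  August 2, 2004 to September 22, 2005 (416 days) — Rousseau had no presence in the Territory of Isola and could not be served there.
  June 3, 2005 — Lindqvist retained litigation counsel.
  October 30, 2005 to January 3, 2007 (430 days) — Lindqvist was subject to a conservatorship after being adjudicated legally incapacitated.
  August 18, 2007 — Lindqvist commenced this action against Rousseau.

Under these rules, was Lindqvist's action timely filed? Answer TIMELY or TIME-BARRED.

Because discovery on March 18, 2004 post-dates the November 4, 2001 act, accrual under the later-of rule falls on March 18, 2004.
Adding the 1 year base period to March 18, 2004 gives a deadline of March 18, 2005, before any tolling.
The period was tolled for 416 days by the defendant's absence from the jurisdiction (August 2, 2004 to September 22, 2005), pushing the deadline to May 8, 2006.
The period was tolled for 430 days by the plaintiff's legal incapacity (October 30, 2005 to January 3, 2007), pushing the deadline to July 12, 2007.
None of the other events listed affects the running of the period under the stated rules.
Lindqvist filed on August 18, 2007, after the July 12, 2007 deadline, so the action is time-barred.

TIME-BARRED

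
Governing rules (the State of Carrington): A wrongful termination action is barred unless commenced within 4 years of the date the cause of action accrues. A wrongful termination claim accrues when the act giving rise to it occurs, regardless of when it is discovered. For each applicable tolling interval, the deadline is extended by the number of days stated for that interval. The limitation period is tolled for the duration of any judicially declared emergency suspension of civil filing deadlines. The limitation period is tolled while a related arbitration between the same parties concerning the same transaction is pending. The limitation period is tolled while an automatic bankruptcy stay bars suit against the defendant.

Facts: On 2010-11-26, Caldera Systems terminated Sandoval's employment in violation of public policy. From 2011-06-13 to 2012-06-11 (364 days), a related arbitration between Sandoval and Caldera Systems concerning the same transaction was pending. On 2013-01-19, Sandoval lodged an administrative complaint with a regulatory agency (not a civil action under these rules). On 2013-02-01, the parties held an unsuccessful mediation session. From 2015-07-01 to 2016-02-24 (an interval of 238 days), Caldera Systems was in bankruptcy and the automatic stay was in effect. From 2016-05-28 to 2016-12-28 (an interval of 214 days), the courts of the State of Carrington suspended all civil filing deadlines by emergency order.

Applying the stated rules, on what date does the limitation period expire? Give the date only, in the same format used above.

2017-02-19

The cause of action accrued on 2010-11-26, the date of the act.
The untolled deadline — 4 years after 2010-11-26 — is 2014-11-26.
Because the pending related arbitration ran from 2011-06-13 to 2012-06-11, the deadline is extended by 364 days to 2015-11-25.
The automatic bankruptcy stay from 2015-07-01 to 2016-02-24 tolled the period for 238 days, extending the deadline to 2016-07-20.
Because the emergency suspension of filing deadlines ran from 2016-05-28 to 2016-12-28, the deadline is extended by 214 days to 2017-02-19.
None of the other events listed affects the running of the period under the stated rules.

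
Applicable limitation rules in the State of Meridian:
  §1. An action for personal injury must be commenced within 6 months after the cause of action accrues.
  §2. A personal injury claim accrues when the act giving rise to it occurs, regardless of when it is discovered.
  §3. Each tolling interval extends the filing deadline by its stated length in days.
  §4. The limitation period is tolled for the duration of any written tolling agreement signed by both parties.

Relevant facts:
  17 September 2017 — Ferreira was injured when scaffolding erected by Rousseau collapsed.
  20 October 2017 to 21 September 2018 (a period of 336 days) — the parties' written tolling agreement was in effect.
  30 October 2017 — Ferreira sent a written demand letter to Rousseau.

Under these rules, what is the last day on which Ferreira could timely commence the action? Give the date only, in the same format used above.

16 February 2019

The limitation period began to run on 17 September 2017.
6 months from 17 September 2017 is 17 March 2018.
Because the written tolling agreement ran from 20 October 2017 to 21 September 2018, the deadline is extended by 336 days to 16 February 2019.
Nothing else in the chronology tolls or restarts the period.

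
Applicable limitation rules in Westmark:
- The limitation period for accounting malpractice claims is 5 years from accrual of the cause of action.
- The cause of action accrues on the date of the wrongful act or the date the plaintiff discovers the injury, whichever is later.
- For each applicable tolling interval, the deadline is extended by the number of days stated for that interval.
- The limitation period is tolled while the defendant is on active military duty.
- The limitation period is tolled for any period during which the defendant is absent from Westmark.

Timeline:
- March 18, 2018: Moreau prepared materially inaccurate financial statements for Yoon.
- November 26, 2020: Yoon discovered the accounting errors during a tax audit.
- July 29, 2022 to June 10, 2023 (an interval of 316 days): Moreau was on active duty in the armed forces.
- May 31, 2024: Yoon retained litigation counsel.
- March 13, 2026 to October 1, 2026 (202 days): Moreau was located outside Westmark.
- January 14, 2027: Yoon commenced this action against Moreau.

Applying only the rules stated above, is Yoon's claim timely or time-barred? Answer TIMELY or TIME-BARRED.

Because discovery on November 26, 2020 post-dates the March 18, 2018 act, accrual under the later-of rule falls on November 26, 2020.
The untolled deadline — 5 years after November 26, 2020 — is November 26, 2025.
The period was tolled for 316 days by the defendant's active military service (July 29, 2022 to June 10, 2023), pushing the deadline to October 8, 2026.
Because the defendant's absence from the jurisdiction ran from March 13, 2026 to October 1, 2026, the deadline is extended by 202 days to April 28, 2027.
None of the other events listed affects the running of the period under the stated rules.
The January 14, 2027 filing precedes the April 28, 2027 deadline; the claim is timely.

TIMELY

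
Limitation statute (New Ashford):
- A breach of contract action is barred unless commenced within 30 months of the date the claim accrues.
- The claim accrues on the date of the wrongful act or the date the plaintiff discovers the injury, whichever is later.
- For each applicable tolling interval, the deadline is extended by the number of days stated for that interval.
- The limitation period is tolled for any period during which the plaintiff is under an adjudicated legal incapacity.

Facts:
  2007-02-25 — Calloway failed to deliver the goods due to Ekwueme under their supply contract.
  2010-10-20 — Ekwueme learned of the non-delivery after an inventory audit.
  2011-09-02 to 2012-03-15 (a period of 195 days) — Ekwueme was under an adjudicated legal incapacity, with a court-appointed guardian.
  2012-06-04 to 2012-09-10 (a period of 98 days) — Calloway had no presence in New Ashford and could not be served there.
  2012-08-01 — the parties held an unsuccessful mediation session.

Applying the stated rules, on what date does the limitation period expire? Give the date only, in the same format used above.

The claim accrued on 2010-10-20 — the later of the 2007-02-25 act and the 2010-10-20 discovery.
The untolled deadline — 30 months after 2010-10-20 — is 2013-04-20.
Because the plaintiff's legal incapacity ran from 2011-09-02 to 2012-03-15, the deadline is extended by 195 days to 2013-11-01.
Although the defendant's absence ran from 2012-06-04 to 2012-09-10, the stated rules do not make that a tolling event, so it is disregarded.
The other events in the timeline have no effect on the limitation period under the stated rules.

2013-11-01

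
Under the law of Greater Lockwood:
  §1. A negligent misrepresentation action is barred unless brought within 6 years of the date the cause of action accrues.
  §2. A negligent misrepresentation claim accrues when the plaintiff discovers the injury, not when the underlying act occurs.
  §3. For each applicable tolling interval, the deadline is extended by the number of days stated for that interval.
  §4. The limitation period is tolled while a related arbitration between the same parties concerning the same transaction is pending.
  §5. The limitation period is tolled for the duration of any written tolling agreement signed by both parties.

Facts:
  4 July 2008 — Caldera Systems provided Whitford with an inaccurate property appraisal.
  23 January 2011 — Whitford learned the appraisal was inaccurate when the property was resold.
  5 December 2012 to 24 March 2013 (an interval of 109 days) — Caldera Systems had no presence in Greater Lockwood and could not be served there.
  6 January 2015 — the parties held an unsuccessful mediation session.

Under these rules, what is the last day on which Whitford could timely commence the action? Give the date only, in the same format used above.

Under the discovery rule, the claim accrued on 23 January 2011, when Whitford discovered the injury — not on the 4 July 2008 date of the underlying act.
The untolled deadline — 6 years after 23 January 2011 — is 23 January 2017.
No stated provision tolls the period for the defendant's absence, so the interval from 5 December 2012 to 24 March 2013 has no effect on the deadline.
None of the other events listed affects the running of the period under the stated rules.

23 January 2017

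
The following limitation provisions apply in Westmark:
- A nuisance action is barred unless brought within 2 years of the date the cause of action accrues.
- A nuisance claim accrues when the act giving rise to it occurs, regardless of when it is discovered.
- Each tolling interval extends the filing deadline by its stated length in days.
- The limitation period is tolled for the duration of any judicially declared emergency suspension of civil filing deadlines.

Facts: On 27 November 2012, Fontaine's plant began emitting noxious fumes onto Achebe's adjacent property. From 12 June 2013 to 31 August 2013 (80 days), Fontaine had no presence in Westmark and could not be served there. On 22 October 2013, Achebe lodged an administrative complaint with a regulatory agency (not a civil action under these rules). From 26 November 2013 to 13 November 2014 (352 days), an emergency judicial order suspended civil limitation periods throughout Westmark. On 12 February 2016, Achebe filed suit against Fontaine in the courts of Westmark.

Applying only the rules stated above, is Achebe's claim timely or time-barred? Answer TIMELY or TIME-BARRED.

TIME-BARRED

The cause of action accrued on 27 November 2012, the date of the act.
The untolled deadline — 2 years after 27 November 2012 — is 27 November 2014.
Because the emergency suspension of filing deadlines ran from 26 November 2013 to 13 November 2014, the deadline is extended by 352 days to 14 November 2015.
The defendant's absence from the jurisdiction from 12 June 2013 to 31 August 2013 does not toll the period, because no stated rule makes the defendant's absence a tolling event.
The other events in the timeline have no effect on the limitation period under the stated rules.
The 12 February 2016 filing falls after the 14 November 2015 deadline; the claim is time-barred.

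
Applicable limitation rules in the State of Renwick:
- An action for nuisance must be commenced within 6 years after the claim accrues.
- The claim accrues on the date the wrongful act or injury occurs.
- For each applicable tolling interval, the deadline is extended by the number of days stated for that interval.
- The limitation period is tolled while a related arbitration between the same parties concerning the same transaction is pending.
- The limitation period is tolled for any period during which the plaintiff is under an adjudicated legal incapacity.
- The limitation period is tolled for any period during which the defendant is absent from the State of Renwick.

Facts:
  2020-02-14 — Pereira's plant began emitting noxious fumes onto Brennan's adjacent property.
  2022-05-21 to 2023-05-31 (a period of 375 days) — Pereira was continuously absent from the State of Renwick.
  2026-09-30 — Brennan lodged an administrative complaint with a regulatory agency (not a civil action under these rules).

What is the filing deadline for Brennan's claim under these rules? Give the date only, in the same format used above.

2027-02-24

The claim accrued on 2020-02-14, when the wrongful act occurred.
6 years from 2020-02-14 is 2026-02-14.
Because the defendant's absence from the jurisdiction ran from 2022-05-21 to 2023-05-31, the deadline is extended by 375 days to 2027-02-24.
Nothing else in the chronology tolls or restarts the period.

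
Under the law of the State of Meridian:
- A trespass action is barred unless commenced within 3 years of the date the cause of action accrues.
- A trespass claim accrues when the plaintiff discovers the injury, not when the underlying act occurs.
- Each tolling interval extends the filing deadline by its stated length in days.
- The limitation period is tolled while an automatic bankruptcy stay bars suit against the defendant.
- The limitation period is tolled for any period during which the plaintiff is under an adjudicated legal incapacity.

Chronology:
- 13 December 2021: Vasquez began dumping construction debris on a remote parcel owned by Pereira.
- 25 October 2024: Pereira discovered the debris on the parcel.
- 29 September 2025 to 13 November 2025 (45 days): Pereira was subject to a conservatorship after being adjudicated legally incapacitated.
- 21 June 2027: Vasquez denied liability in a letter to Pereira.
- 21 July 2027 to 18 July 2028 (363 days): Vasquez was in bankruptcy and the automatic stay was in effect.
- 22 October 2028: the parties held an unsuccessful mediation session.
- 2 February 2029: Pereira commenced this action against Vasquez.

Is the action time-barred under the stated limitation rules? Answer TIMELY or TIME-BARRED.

Under the discovery rule, the claim accrued on 25 October 2024, when Pereira discovered the injury — not on the 13 December 2021 date of the underlying act.
The untolled deadline — 3 years after 25 October 2024 — is 25 October 2027.
The plaintiff's legal incapacity from 29 September 2025 to 13 November 2025 tolled the period for 45 days, extending the deadline to 9 December 2027.
Because the automatic bankruptcy stay ran from 21 July 2027 to 18 July 2028, the deadline is extended by 363 days to 6 December 2028.
None of the other events listed affects the running of the period under the stated rules.
The 2 February 2029 filing falls after the 6 December 2028 deadline; the claim is time-barred.

TIME-BARRED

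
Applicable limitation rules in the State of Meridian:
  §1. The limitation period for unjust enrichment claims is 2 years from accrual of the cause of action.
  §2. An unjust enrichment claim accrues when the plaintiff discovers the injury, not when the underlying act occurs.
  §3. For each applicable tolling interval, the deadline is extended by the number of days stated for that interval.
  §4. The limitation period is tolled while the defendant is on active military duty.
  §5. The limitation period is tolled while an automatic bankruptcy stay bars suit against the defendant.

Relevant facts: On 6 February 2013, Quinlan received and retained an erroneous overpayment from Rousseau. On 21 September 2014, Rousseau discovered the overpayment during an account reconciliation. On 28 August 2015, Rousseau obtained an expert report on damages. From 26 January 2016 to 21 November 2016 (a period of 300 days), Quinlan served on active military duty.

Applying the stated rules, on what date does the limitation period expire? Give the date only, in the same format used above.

18 July 2017

Under the discovery rule, the claim accrued on 21 September 2014, when Rousseau discovered the injury — not on the 6 February 2013 date of the underlying act.
The untolled deadline — 2 years after 21 September 2014 — is 21 September 2016.
The defendant's active military service from 26 January 2016 to 21 November 2016 tolled the period for 300 days, extending the deadline to 18 July 2017.
None of the other events listed affects the running of the period under the stated rules.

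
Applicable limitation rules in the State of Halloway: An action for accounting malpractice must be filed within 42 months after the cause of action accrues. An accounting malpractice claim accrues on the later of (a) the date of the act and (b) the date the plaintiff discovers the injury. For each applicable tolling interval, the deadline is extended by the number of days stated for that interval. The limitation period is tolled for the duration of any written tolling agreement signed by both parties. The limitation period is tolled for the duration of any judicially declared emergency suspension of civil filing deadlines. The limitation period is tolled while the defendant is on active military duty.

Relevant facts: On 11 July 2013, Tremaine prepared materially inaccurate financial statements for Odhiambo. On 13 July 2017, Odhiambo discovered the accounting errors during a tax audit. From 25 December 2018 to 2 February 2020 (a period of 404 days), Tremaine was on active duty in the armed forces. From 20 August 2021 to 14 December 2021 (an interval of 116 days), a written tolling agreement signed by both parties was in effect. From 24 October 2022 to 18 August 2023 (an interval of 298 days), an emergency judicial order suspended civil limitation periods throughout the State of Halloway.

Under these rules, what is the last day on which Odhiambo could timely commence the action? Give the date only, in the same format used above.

Because discovery on 13 July 2017 post-dates the 11 July 2013 act, accrual under the later-of rule falls on 13 July 2017.
The untolled deadline — 42 months after 13 July 2017 — is 13 January 2021.
The defendant's active military service from 25 December 2018 to 2 February 2020 tolled the period for 404 days, extending the deadline to 21 February 2022.
Because the written tolling agreement ran from 20 August 2021 to 14 December 2021, the deadline is extended by 116 days to 17 June 2022.
The emergency suspension of filing deadlines starting 24 October 2022 came too late — the period had run on 17 June 2022 — and so does not extend the deadline.

17 June 2022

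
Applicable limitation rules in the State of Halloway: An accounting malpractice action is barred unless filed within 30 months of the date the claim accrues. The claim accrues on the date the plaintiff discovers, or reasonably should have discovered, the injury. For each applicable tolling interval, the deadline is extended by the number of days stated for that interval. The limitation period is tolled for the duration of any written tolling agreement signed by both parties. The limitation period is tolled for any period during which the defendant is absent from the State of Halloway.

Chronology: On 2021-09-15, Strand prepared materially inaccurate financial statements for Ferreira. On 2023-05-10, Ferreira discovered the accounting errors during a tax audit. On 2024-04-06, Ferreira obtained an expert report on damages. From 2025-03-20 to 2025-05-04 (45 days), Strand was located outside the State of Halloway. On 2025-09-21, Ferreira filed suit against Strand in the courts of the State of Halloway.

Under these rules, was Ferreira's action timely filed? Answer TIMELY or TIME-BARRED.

TIMELY

Under the discovery rule, the claim accrued on 2023-05-10, when Ferreira discovered the injury — not on the 2021-09-15 date of the underlying act.
30 months from 2023-05-10 is 2025-11-10.
The defendant's absence from the jurisdiction from 2025-03-20 to 2025-05-04 tolled the period for 45 days, extending the deadline to 2025-12-25.
Nothing else in the chronology tolls or restarts the period.
The 2025-09-21 filing precedes the 2025-12-25 deadline; the claim is timely.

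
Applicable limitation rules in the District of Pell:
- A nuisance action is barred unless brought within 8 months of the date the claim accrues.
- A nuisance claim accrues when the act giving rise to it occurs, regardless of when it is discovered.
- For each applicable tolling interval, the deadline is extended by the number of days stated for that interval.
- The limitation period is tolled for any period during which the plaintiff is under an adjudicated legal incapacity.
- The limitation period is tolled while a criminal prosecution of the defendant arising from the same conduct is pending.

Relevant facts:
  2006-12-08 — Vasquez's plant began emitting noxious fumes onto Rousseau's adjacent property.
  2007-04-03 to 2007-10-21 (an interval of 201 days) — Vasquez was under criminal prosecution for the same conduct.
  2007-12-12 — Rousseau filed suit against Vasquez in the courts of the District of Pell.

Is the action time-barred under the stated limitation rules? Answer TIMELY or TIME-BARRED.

TIMELY

The claim accrued on 2006-12-08, the date of the act.
8 months from 2006-12-08 is 2007-08-08.
Because the pending criminal prosecution ran from 2007-04-03 to 2007-10-21, the deadline is extended by 201 days to 2008-02-25.
The 2007-12-12 filing precedes the 2008-02-25 deadline; the claim is timely.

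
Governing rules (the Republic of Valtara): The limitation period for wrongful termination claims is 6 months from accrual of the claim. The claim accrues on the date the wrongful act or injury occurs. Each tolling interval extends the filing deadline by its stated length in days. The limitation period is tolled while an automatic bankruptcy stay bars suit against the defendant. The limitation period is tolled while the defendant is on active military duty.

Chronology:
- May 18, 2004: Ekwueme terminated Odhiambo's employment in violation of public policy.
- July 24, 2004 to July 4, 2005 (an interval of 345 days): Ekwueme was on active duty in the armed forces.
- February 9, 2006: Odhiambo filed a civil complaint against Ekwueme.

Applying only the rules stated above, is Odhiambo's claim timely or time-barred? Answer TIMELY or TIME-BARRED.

TIME-BARRED

The claim accrued on May 18, 2004, the date of the act.
Adding the 6 months base period to May 18, 2004 gives a deadline of November 18, 2004, before any tolling.
Because the defendant's active military service ran from July 24, 2004 to July 4, 2005, the deadline is extended by 345 days to October 29, 2005.
Filing on February 9, 2006 missed the October 29, 2005 deadline — the action is time-barred.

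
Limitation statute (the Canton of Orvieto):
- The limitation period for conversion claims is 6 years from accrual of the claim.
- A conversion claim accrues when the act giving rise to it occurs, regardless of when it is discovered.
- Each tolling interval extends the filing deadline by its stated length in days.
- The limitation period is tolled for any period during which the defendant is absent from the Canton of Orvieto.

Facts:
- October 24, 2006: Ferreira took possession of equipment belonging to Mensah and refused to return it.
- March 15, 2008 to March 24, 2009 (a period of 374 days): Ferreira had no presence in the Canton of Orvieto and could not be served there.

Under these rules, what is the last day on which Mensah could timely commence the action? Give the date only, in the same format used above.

The claim accrued on October 24, 2006, the date of the act.
6 years from October 24, 2006 is October 24, 2012.
The period was tolled for 374 days by the defendant's absence from the jurisdiction (March 15, 2008 to March 24, 2009), pushing the deadline to November 2, 2013.

November 2, 2013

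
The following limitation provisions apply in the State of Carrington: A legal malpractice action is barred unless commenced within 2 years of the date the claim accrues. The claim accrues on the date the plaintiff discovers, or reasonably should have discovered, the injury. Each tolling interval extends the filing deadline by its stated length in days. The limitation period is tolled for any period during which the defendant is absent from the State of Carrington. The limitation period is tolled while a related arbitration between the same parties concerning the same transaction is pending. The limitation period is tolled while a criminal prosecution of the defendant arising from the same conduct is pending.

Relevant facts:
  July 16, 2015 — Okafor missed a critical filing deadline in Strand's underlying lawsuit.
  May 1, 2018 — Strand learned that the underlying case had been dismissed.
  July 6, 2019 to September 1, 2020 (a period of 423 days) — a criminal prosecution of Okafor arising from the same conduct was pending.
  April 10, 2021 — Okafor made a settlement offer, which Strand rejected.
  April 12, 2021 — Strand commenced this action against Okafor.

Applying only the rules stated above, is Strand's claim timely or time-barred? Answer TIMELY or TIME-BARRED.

Accrual is tied to discovery, so the period began on May 1, 2018 rather than on July 16, 2015 when the act occurred.
The untolled deadline — 2 years after May 1, 2018 — is May 1, 2020.
The pending criminal prosecution from July 6, 2019 to September 1, 2020 tolled the period for 423 days, extending the deadline to June 28, 2021.
The other events in the timeline have no effect on the limitation period under the stated rules.
The April 12, 2021 filing precedes the June 28, 2021 deadline; the claim is timely.

TIMELY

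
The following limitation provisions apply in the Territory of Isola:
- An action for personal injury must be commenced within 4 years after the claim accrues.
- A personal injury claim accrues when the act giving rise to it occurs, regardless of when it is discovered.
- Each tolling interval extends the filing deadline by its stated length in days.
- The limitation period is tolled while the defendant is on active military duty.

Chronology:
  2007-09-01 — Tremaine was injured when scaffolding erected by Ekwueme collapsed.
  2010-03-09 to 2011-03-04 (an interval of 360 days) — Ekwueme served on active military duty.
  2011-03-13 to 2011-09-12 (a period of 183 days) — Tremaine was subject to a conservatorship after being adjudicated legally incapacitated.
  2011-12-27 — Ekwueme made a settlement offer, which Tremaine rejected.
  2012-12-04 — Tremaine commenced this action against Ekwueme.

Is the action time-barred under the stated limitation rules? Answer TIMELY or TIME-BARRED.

The claim accrued on 2007-09-01, the date of the act.
Adding the 4 years base period to 2007-09-01 gives a deadline of 2011-09-01, before any tolling.
The period was tolled for 360 days by the defendant's active military service (2010-03-09 to 2011-03-04), pushing the deadline to 2012-08-26.
Although the plaintiff's incapacity ran from 2011-03-13 to 2011-09-12, the stated rules do not make that a tolling event, so it is disregarded.
None of the other events listed affects the running of the period under the stated rules.
The 2012-12-04 filing falls after the 2012-08-26 deadline; the claim is time-barred.

TIME-BARRED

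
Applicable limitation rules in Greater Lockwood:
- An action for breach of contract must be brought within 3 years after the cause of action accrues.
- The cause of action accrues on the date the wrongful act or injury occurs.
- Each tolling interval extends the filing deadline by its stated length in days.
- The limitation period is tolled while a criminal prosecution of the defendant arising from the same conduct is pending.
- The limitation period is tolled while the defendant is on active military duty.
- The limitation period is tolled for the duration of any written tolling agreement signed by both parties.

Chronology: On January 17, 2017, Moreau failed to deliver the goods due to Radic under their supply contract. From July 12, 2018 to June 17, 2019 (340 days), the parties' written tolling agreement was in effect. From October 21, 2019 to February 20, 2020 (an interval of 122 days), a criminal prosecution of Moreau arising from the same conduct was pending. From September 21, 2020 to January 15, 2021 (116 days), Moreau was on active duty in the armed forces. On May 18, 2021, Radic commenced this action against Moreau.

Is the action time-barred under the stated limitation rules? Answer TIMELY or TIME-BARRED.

TIMELY

The limitation period began to run on January 17, 2017.
Adding the 3 years base period to January 17, 2017 gives a deadline of January 17, 2020, before any tolling.
The period was tolled for 340 days by the written tolling agreement (July 12, 2018 to June 17, 2019), pushing the deadline to December 22, 2020.
The period was tolled for 122 days by the pending criminal prosecution (October 21, 2019 to February 20, 2020), pushing the deadline to April 23, 2021.
Because the defendant's active military service ran from September 21, 2020 to January 15, 2021, the deadline is extended by 116 days to August 17, 2021.
Radic filed on May 18, 2021, before the August 17, 2021 deadline, so the action is timely.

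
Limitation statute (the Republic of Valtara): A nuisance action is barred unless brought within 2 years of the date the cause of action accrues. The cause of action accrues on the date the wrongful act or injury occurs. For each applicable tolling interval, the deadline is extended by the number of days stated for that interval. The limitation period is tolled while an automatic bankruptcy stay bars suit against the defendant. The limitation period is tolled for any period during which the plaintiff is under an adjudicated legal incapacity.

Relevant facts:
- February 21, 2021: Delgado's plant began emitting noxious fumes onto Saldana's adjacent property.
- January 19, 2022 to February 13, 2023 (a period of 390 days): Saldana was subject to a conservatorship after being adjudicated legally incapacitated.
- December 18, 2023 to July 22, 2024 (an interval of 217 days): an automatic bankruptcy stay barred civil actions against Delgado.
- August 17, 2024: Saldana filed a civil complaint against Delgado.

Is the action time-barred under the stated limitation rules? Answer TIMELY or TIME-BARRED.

TIMELY

The cause of action accrued on February 21, 2021, the date of the act.
The untolled deadline — 2 years after February 21, 2021 — is February 21, 2023.
The period was tolled for 390 days by the plaintiff's legal incapacity (January 19, 2022 to February 13, 2023), pushing the deadline to March 17, 2024.
Because the automatic bankruptcy stay ran from December 18, 2023 to July 22, 2024, the deadline is extended by 217 days to October 20, 2024.
The August 17, 2024 filing precedes the October 20, 2024 deadline; the claim is timely.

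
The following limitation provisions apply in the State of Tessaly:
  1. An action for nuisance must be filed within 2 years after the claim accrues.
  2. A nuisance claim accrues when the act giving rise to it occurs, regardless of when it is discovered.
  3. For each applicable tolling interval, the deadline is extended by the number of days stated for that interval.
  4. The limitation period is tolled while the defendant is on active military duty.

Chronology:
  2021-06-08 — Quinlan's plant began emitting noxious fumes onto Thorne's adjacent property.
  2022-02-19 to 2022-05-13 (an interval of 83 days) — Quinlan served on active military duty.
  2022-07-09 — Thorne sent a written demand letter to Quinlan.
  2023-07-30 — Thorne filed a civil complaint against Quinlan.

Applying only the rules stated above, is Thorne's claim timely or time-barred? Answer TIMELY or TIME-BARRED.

TIMELY

The claim accrued on 2021-06-08, when the wrongful act occurred.
The untolled deadline — 2 years after 2021-06-08 — is 2023-06-08.
The defendant's active military service from 2022-02-19 to 2022-05-13 tolled the period for 83 days, extending the deadline to 2023-08-30.
Nothing else in the chronology tolls or restarts the period.
Thorne filed on 2023-07-30, before the 2023-08-30 deadline, so the action is timely.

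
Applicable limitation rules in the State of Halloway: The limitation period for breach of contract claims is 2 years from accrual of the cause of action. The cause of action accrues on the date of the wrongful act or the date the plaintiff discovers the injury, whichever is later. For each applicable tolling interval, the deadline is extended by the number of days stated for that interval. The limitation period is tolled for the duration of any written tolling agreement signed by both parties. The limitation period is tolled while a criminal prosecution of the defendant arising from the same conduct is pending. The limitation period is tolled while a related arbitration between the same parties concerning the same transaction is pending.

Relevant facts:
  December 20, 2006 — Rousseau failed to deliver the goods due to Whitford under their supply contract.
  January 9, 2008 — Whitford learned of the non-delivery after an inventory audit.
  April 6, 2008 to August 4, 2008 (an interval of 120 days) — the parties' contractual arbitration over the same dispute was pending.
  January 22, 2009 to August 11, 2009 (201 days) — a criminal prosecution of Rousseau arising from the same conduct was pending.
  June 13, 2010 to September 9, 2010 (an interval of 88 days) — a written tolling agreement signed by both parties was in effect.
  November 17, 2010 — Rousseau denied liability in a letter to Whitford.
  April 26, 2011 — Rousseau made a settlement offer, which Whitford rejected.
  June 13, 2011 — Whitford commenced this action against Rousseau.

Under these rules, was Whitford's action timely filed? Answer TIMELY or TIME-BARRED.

Because discovery on January 9, 2008 post-dates the December 20, 2006 act, accrual under the later-of rule falls on January 9, 2008.
The untolled deadline — 2 years after January 9, 2008 — is January 9, 2010.
Because the pending related arbitration ran from April 6, 2008 to August 4, 2008, the deadline is extended by 120 days to May 9, 2010.
The pending criminal prosecution from January 22, 2009 to August 11, 2009 tolled the period for 201 days, extending the deadline to November 26, 2010.
The period was tolled for 88 days by the written tolling agreement (June 13, 2010 to September 9, 2010), pushing the deadline to February 22, 2011.
Nothing else in the chronology tolls or restarts the period.
Filing on June 13, 2011 missed the February 22, 2011 deadline — the action is time-barred.

TIME-BARRED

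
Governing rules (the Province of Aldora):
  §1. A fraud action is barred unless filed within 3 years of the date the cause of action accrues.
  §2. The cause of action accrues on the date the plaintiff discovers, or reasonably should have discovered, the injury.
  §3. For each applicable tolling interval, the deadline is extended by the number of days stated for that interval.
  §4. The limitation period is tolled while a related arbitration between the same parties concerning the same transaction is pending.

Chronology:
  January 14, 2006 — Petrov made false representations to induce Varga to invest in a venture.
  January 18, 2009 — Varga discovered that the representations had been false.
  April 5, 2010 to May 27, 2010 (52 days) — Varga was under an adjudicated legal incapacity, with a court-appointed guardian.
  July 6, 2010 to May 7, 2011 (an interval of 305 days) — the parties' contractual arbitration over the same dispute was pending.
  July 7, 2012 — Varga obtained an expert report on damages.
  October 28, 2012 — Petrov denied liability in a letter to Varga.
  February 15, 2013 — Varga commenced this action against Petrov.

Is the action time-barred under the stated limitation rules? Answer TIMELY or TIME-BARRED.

Under the discovery rule, the claim accrued on January 18, 2009, when Varga discovered the injury — not on the January 14, 2006 date of the underlying act.
The untolled deadline — 3 years after January 18, 2009 — is January 18, 2012.
Because the pending related arbitration ran from July 6, 2010 to May 7, 2011, the deadline is extended by 305 days to November 18, 2012.
The plaintiff's legal incapacity from April 5, 2010 to May 27, 2010 does not toll the period, because no stated rule makes the plaintiff's incapacity a tolling event.
None of the other events listed affects the running of the period under the stated rules.
Varga filed on February 15, 2013, after the November 18, 2012 deadline, so the action is time-barred.

TIME-BARRED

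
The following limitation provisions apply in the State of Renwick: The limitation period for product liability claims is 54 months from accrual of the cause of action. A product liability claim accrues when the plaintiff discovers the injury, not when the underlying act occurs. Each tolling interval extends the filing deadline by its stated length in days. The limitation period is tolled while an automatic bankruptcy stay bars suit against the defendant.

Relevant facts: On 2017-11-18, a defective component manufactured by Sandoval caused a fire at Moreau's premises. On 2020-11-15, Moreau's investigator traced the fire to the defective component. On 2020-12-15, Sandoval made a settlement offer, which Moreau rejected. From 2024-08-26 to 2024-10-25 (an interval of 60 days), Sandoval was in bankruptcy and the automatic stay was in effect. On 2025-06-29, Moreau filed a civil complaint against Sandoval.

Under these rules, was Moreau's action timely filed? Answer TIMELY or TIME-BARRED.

TIMELY

Accrual is tied to discovery, so the period began on 2020-11-15 rather than on 2017-11-18 when the act occurred.
Adding the 54 months base period to 2020-11-15 gives a deadline of 2025-05-15, before any tolling.
The automatic bankruptcy stay from 2024-08-26 to 2024-10-25 tolled the period for 60 days, extending the deadline to 2025-07-14.
The other events in the timeline have no effect on the limitation period under the stated rules.
Filing on 2025-06-29 beat the 2025-07-14 deadline — the action is timely.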